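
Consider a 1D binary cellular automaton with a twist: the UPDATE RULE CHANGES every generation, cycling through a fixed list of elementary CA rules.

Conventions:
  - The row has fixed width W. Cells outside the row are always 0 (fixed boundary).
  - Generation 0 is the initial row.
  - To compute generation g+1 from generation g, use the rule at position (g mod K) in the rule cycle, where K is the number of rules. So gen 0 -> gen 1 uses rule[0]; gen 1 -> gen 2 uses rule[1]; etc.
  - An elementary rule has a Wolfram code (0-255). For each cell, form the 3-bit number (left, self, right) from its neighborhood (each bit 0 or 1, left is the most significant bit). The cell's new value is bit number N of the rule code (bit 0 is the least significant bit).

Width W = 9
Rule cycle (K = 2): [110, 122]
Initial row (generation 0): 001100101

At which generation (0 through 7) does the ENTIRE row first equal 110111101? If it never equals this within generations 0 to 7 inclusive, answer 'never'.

Answer: never

Derivation:
Gen 0: 001100101
Gen 1 (rule 110): 011101111
Gen 2 (rule 122): 110111001
Gen 3 (rule 110): 111101011
Gen 4 (rule 122): 100110111
Gen 5 (rule 110): 101111101
Gen 6 (rule 122): 011000110
Gen 7 (rule 110): 111001110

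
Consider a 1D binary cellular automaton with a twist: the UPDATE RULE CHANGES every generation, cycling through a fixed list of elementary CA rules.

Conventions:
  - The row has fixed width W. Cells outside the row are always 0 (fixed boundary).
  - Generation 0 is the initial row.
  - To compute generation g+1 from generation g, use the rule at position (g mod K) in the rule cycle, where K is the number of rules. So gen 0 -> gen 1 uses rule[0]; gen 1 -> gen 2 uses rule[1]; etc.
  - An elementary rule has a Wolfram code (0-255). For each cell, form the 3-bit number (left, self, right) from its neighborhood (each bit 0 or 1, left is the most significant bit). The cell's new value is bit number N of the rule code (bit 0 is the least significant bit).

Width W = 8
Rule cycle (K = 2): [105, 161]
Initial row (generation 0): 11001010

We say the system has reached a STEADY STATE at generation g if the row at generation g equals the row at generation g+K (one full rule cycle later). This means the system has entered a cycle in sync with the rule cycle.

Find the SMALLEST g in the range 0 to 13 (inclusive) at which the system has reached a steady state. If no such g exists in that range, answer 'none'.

Gen 0: 11001010
Gen 1 (rule 105): 11000100
Gen 2 (rule 161): 00010001
Gen 3 (rule 105): 11000100
Gen 4 (rule 161): 00010001
Gen 5 (rule 105): 11000100
Gen 6 (rule 161): 00010001
Gen 7 (rule 105): 11000100
Gen 8 (rule 161): 00010001
Gen 9 (rule 105): 11000100
Gen 10 (rule 161): 00010001
Gen 11 (rule 105): 11000100
Gen 12 (rule 161): 00010001
Gen 13 (rule 105): 11000100
Gen 14 (rule 161): 00010001
Gen 15 (rule 105): 11000100

Answer: 1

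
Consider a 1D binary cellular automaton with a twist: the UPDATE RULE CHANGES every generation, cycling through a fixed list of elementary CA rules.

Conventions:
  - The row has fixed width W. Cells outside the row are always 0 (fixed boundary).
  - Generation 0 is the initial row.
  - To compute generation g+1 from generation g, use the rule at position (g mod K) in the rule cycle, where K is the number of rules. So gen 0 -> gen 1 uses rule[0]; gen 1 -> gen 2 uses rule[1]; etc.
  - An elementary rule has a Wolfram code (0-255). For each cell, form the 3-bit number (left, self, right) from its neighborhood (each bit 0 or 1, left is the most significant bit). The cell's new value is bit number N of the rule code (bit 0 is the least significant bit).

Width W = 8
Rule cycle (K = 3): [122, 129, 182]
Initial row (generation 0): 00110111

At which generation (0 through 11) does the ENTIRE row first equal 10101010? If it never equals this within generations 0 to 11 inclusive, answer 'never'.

Gen 0: 00110111
Gen 1 (rule 122): 01111101
Gen 2 (rule 129): 00111000
Gen 3 (rule 182): 01010100
Gen 4 (rule 122): 10101010
Gen 5 (rule 129): 00000000
Gen 6 (rule 182): 00000000
Gen 7 (rule 122): 00000000
Gen 8 (rule 129): 11111111
Gen 9 (rule 182): 01111110
Gen 10 (rule 122): 11000011
Gen 11 (rule 129): 00011000

Answer: 4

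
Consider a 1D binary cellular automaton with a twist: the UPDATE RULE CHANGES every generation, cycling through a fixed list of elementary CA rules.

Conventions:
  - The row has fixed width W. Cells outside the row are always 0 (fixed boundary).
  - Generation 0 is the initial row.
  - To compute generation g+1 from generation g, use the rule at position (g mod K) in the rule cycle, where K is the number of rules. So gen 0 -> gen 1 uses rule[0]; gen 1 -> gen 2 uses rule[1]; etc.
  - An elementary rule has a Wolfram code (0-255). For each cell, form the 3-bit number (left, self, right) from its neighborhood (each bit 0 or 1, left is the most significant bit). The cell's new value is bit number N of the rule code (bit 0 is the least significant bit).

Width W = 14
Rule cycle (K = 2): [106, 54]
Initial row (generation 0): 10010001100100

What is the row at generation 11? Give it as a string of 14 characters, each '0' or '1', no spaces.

Gen 0: 10010001100100
Gen 1 (rule 106): 00100011101000
Gen 2 (rule 54): 01110100011100
Gen 3 (rule 106): 11011000110100
Gen 4 (rule 54): 00100101001110
Gen 5 (rule 106): 01001010011010
Gen 6 (rule 54): 11111111100111
Gen 7 (rule 106): 10000000101101
Gen 8 (rule 54): 11000001110011
Gen 9 (rule 106): 11000011010111
Gen 10 (rule 54): 00100100111000
Gen 11 (rule 106): 01001001101000

Answer: 01001001101000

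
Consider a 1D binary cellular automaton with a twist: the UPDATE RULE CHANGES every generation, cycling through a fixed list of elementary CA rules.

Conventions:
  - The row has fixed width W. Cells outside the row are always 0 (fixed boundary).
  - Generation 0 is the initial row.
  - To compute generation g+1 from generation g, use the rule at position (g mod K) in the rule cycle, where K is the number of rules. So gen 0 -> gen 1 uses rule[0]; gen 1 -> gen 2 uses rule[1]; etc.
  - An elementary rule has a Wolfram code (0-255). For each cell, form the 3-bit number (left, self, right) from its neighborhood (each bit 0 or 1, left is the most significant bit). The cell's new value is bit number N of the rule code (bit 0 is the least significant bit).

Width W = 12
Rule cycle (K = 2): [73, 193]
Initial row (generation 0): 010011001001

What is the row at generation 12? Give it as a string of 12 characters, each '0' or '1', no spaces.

Gen 0: 010011001001
Gen 1 (rule 73): 000011000000
Gen 2 (rule 193): 111001011111
Gen 3 (rule 73): 101000010001
Gen 4 (rule 193): 000011000100
Gen 5 (rule 73): 111011010001
Gen 6 (rule 193): 011001000100
Gen 7 (rule 73): 011000010001
Gen 8 (rule 193): 001011000100
Gen 9 (rule 73): 100011010001
Gen 10 (rule 193): 001001000100
Gen 11 (rule 73): 100000010001
Gen 12 (rule 193): 001111000100

Answer: 001111000100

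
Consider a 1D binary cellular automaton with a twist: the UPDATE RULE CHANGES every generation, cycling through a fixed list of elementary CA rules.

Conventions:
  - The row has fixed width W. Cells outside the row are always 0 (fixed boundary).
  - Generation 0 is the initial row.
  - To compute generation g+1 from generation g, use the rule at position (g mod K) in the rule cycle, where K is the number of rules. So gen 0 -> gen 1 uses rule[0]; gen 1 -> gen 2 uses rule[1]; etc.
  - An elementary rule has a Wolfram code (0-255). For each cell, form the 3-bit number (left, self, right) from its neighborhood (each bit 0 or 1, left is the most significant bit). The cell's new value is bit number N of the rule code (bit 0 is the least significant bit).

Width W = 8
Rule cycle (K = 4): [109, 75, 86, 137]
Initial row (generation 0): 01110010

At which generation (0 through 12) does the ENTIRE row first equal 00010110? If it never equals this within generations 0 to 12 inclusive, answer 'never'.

Answer: 7

Derivation:
Gen 0: 01110010
Gen 1 (rule 109): 01010010
Gen 2 (rule 75): 10000100
Gen 3 (rule 86): 11001110
Gen 4 (rule 137): 10001100
Gen 5 (rule 109): 10101101
Gen 6 (rule 75): 00001100
Gen 7 (rule 86): 00010110
Gen 8 (rule 137): 11000100
Gen 9 (rule 109): 11010101
Gen 10 (rule 75): 11000000
Gen 11 (rule 86): 01100000
Gen 12 (rule 137): 01001111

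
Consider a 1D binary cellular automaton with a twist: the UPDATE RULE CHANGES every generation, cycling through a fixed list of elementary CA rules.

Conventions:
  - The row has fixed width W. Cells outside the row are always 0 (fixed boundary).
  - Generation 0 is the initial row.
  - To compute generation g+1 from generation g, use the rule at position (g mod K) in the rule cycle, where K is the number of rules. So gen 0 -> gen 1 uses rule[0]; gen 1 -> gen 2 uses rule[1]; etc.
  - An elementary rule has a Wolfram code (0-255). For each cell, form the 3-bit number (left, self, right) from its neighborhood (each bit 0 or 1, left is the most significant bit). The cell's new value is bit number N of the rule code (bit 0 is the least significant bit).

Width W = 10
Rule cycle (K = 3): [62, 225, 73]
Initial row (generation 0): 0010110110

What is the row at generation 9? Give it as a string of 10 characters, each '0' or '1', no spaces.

Gen 0: 0010110110
Gen 1 (rule 62): 0111101101
Gen 2 (rule 225): 0011110110
Gen 3 (rule 73): 1010010110
Gen 4 (rule 62): 1111111101
Gen 5 (rule 225): 0111111110
Gen 6 (rule 73): 0100000010
Gen 7 (rule 62): 1110000111
Gen 8 (rule 225): 0110110011
Gen 9 (rule 73): 0110110011

Answer: 0110110011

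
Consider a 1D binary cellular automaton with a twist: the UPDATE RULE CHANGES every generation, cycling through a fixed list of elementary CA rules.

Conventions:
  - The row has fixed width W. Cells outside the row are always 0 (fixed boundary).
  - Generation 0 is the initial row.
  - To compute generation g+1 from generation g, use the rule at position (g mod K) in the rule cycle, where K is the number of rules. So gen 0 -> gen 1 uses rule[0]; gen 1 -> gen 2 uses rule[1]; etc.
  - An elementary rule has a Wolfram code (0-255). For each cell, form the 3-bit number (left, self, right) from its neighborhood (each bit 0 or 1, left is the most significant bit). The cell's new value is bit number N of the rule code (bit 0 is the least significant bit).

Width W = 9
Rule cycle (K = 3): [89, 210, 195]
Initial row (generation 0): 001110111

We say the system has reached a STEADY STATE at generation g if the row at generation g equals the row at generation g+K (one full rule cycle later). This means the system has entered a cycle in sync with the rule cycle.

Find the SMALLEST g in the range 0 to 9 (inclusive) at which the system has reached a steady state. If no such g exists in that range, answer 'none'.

Answer: none

Derivation:
Gen 0: 001110111
Gen 1 (rule 89): 101010101
Gen 2 (rule 210): 000000000
Gen 3 (rule 195): 111111111
Gen 4 (rule 89): 100000001
Gen 5 (rule 210): 010000010
Gen 6 (rule 195): 100111100
Gen 7 (rule 89): 010100111
Gen 8 (rule 210): 100011011
Gen 9 (rule 195): 001101001
Gen 10 (rule 89): 101100100
Gen 11 (rule 210): 000111010
Gen 12 (rule 195): 111011000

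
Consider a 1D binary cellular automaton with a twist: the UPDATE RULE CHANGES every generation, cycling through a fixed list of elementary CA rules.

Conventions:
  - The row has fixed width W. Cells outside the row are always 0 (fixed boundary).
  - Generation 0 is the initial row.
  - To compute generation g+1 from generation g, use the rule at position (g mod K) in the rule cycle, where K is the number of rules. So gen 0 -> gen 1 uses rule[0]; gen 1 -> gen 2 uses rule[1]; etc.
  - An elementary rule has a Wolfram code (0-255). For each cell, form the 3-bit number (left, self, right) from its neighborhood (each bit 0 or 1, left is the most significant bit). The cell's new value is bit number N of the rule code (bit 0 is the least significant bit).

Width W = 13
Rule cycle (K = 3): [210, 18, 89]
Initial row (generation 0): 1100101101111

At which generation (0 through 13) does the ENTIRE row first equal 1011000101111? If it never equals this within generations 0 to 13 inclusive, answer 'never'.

Gen 0: 1100101101111
Gen 1 (rule 210): 0111000100111
Gen 2 (rule 18): 1000101011000
Gen 3 (rule 89): 0110000011111
Gen 4 (rule 210): 1011000101111
Gen 5 (rule 18): 0000101000000
Gen 6 (rule 89): 1110000111111
Gen 7 (rule 210): 0111001011111
Gen 8 (rule 18): 1000110000000
Gen 9 (rule 89): 0110111111111
Gen 10 (rule 210): 1010011111111
Gen 11 (rule 18): 0001100000000
Gen 12 (rule 89): 1101111111111
Gen 13 (rule 210): 0100111111111

Answer: 4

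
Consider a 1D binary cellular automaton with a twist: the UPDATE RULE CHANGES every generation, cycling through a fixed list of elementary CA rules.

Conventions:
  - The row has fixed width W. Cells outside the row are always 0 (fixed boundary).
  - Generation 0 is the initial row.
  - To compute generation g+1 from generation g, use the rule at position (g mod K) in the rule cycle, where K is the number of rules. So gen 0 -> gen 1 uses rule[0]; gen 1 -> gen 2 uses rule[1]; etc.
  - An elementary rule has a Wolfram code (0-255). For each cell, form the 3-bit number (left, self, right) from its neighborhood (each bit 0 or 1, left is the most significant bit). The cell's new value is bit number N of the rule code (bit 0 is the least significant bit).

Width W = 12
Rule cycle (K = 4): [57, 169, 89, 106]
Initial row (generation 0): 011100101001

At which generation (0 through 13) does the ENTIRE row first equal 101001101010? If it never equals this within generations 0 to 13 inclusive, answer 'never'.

Answer: never

Derivation:
Gen 0: 011100101001
Gen 1 (rule 57): 010010010100
Gen 2 (rule 169): 000000001001
Gen 3 (rule 89): 111111100100
Gen 4 (rule 106): 100000101000
Gen 5 (rule 57): 011110010111
Gen 6 (rule 169): 011100001110
Gen 7 (rule 89): 010111101011
Gen 8 (rule 106): 101100110111
Gen 9 (rule 57): 011010101100
Gen 10 (rule 169): 010101011001
Gen 11 (rule 89): 000000011100
Gen 12 (rule 106): 000000110100
Gen 13 (rule 57): 111110101011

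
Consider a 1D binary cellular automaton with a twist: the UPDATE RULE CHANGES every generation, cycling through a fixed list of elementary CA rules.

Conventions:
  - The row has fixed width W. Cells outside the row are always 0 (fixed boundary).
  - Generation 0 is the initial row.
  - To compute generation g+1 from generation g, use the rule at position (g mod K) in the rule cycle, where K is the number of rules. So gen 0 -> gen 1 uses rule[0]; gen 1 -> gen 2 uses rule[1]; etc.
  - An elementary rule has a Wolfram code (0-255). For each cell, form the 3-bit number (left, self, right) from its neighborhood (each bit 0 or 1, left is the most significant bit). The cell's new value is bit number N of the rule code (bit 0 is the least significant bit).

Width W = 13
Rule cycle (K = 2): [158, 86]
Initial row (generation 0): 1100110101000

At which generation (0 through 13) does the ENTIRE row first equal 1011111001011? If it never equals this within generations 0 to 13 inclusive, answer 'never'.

Answer: never

Derivation:
Gen 0: 1100110101000
Gen 1 (rule 158): 1011100101100
Gen 2 (rule 86): 1000111100110
Gen 3 (rule 158): 1101111011101
Gen 4 (rule 86): 0100001000101
Gen 5 (rule 158): 1110011101101
Gen 6 (rule 86): 0011100100101
Gen 7 (rule 158): 0111011111101
Gen 8 (rule 86): 1001000000101
Gen 9 (rule 158): 1111100001101
Gen 10 (rule 86): 0000110010101
Gen 11 (rule 158): 0001101110101
Gen 12 (rule 86): 0010100010101
Gen 13 (rule 158): 0110110110101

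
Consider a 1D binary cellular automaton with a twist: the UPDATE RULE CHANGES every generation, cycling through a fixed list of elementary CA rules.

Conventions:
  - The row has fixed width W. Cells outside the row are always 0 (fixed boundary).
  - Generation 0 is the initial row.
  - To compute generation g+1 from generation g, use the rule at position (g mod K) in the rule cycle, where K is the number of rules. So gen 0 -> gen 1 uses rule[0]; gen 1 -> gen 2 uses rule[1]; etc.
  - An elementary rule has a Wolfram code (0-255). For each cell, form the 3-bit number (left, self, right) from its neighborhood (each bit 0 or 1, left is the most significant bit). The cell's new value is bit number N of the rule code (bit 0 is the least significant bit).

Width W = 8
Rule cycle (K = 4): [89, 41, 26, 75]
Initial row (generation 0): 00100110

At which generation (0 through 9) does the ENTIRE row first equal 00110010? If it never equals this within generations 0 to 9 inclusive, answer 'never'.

Gen 0: 00100110
Gen 1 (rule 89): 10010111
Gen 2 (rule 41): 00001100
Gen 3 (rule 26): 00011010
Gen 4 (rule 75): 11111000
Gen 5 (rule 89): 10001111
Gen 6 (rule 41): 00101000
Gen 7 (rule 26): 01000100
Gen 8 (rule 75): 10011001
Gen 9 (rule 89): 01011100

Answer: never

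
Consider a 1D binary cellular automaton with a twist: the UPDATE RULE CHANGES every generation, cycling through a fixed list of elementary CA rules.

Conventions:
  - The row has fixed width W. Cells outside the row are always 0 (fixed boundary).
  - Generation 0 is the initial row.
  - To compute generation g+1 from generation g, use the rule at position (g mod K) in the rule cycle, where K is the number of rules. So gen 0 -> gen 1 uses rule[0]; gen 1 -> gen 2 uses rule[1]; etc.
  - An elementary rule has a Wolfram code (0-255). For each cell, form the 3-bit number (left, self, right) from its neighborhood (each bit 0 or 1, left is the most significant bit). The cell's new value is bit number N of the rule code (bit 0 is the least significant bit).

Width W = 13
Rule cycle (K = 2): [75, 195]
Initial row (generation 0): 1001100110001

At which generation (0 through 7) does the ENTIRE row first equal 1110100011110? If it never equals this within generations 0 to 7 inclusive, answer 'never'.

Answer: never

Derivation:
Gen 0: 1001100110001
Gen 1 (rule 75): 0011101110110
Gen 2 (rule 195): 1101100110010
Gen 3 (rule 75): 1101101110100
Gen 4 (rule 195): 0100100110001
Gen 5 (rule 75): 1001001110110
Gen 6 (rule 195): 0010010110010
Gen 7 (rule 75): 1100100110100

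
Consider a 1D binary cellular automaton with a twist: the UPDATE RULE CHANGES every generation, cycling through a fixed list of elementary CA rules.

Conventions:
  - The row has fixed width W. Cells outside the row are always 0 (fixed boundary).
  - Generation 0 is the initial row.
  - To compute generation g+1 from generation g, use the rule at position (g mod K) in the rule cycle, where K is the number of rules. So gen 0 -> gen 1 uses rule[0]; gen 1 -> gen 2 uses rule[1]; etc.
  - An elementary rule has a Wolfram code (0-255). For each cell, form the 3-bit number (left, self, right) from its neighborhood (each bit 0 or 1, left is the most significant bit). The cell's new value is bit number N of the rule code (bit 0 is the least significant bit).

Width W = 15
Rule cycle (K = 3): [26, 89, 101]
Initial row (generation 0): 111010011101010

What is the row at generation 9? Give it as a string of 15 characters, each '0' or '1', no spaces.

Answer: 111111111101001

Derivation:
Gen 0: 111010011101010
Gen 1 (rule 26): 100001110000001
Gen 2 (rule 89): 011101011111100
Gen 3 (rule 101): 000111100000101
Gen 4 (rule 26): 001100010001000
Gen 5 (rule 89): 101111001100111
Gen 6 (rule 101): 110001000100001
Gen 7 (rule 26): 101010101010010
Gen 8 (rule 89): 000000000001001
Gen 9 (rule 101): 111111111101001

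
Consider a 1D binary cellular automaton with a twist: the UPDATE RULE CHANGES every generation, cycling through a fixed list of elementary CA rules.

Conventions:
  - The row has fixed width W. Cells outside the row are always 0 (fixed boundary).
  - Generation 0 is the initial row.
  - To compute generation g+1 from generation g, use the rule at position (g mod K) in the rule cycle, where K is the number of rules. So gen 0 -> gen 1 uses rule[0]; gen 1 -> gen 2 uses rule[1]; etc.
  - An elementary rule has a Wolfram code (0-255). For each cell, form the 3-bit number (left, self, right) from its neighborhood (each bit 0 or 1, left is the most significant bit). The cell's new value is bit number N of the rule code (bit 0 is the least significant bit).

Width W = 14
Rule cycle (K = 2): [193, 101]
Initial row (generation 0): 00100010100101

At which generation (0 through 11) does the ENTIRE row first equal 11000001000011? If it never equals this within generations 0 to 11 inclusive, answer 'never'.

Answer: 9

Derivation:
Gen 0: 00100010100101
Gen 1 (rule 193): 10001000000000
Gen 2 (rule 101): 10101011111111
Gen 3 (rule 193): 00000001111111
Gen 4 (rule 101): 11111100000001
Gen 5 (rule 193): 01111101111100
Gen 6 (rule 101): 00000110000101
Gen 7 (rule 193): 11110010110000
Gen 8 (rule 101): 00010011010111
Gen 9 (rule 193): 11000001000011
Gen 10 (rule 101): 01011101011001
Gen 11 (rule 193): 00001100001000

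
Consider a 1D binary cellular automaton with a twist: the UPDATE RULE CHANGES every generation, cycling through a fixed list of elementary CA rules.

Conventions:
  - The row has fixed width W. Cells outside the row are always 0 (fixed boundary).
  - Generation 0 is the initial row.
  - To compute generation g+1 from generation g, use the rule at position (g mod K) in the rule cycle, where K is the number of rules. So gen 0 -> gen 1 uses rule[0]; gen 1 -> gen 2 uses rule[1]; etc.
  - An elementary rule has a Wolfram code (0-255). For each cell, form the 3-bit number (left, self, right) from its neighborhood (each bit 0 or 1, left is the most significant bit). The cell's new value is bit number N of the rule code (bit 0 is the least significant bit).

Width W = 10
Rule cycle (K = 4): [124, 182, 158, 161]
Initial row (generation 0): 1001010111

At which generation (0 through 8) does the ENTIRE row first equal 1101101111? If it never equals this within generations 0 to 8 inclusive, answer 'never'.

Answer: never

Derivation:
Gen 0: 1001010111
Gen 1 (rule 124): 1101111101
Gen 2 (rule 182): 0010111011
Gen 3 (rule 158): 0110110010
Gen 4 (rule 161): 0001000000
Gen 5 (rule 124): 0001100000
Gen 6 (rule 182): 0010010000
Gen 7 (rule 158): 0111111000
Gen 8 (rule 161): 0011110011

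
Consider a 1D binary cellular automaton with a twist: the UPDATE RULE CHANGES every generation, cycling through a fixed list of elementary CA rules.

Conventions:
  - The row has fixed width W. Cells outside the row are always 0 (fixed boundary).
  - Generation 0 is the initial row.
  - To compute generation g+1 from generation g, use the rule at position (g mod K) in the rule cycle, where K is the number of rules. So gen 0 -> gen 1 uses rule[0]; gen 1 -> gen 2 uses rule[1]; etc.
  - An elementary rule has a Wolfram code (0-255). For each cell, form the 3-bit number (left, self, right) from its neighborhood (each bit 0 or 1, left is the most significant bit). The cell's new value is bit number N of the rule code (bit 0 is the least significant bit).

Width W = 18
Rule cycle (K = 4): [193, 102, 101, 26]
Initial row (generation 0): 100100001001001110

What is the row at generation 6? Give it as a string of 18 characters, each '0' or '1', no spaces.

Answer: 011001100100100000

Derivation:
Gen 0: 100100001001001110
Gen 1 (rule 193): 000001100000000110
Gen 2 (rule 102): 000010100000001010
Gen 3 (rule 101): 111011101111101110
Gen 4 (rule 26): 100010001000001001
Gen 5 (rule 193): 001000100011100000
Gen 6 (rule 102): 011001100100100000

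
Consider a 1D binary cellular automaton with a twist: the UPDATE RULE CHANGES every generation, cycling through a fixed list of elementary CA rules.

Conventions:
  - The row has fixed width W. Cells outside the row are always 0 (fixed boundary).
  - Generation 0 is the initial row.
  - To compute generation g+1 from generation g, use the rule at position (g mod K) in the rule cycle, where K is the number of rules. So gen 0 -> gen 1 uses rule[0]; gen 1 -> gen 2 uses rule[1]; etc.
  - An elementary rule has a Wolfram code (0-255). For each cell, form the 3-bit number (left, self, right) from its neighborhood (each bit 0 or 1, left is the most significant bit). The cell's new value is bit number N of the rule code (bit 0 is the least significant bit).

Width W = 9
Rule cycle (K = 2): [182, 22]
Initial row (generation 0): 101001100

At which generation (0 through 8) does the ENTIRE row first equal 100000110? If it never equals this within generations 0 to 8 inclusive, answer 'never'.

Answer: 8

Derivation:
Gen 0: 101001100
Gen 1 (rule 182): 111110010
Gen 2 (rule 22): 000001111
Gen 3 (rule 182): 000010110
Gen 4 (rule 22): 000110001
Gen 5 (rule 182): 001001011
Gen 6 (rule 22): 011111000
Gen 7 (rule 182): 101110100
Gen 8 (rule 22): 100000110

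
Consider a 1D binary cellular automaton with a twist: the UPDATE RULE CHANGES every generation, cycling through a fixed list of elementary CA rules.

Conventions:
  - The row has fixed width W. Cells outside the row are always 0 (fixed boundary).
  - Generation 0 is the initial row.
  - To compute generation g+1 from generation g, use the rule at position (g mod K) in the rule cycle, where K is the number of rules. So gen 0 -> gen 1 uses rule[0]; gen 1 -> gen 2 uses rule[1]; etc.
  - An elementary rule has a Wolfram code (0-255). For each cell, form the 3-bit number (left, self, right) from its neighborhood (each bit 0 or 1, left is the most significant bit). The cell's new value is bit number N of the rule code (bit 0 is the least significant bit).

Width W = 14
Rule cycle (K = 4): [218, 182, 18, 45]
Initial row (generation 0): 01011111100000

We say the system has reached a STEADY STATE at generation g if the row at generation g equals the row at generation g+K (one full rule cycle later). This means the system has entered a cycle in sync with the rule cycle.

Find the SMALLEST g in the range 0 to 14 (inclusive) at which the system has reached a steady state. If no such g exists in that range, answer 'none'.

Answer: 7

Derivation:
Gen 0: 01011111100000
Gen 1 (rule 218): 10011111110000
Gen 2 (rule 182): 11101111101000
Gen 3 (rule 18): 00000000000100
Gen 4 (rule 45): 11111111110101
Gen 5 (rule 218): 11111111110000
Gen 6 (rule 182): 01111111101000
Gen 7 (rule 18): 10000000000100
Gen 8 (rule 45): 10111111110101
Gen 9 (rule 218): 00111111110000
Gen 10 (rule 182): 01011111101000
Gen 11 (rule 18): 10000000000100
Gen 12 (rule 45): 10111111110101
Gen 13 (rule 218): 00111111110000
Gen 14 (rule 182): 01011111101000
Gen 15 (rule 18): 10000000000100
Gen 16 (rule 45): 10111111110101
Gen 17 (rule 218): 00111111110000
Gen 18 (rule 182): 01011111101000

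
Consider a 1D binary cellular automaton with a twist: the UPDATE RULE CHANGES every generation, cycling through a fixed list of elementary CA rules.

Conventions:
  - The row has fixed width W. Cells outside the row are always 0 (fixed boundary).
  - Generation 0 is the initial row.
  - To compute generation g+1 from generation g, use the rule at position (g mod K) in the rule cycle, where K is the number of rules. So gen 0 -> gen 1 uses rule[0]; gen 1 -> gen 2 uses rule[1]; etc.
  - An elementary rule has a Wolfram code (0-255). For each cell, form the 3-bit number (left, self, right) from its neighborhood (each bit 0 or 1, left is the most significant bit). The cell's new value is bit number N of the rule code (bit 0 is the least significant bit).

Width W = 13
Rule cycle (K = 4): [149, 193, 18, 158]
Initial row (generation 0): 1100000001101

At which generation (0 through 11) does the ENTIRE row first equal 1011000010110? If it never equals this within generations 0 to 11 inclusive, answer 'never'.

Gen 0: 1100000001101
Gen 1 (rule 149): 0011111100001
Gen 2 (rule 193): 1001111101100
Gen 3 (rule 18): 0110000000010
Gen 4 (rule 158): 1101000000111
Gen 5 (rule 149): 0001111110010
Gen 6 (rule 193): 1100111110000
Gen 7 (rule 18): 0011000001000
Gen 8 (rule 158): 0110100011100
Gen 9 (rule 149): 0000111001011
Gen 10 (rule 193): 1110011000001
Gen 11 (rule 18): 0001100100010

Answer: never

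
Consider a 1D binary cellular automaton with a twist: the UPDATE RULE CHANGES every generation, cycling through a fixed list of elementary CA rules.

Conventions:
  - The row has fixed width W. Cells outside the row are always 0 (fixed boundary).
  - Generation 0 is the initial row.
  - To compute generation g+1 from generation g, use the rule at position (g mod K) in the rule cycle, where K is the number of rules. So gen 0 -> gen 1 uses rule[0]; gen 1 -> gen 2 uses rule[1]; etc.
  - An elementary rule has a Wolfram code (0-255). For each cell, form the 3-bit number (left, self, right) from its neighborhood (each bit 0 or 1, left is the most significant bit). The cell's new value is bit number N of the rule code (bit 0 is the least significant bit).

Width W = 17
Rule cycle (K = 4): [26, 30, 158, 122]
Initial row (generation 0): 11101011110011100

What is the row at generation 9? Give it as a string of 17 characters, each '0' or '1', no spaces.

Gen 0: 11101011110011100
Gen 1 (rule 26): 10000010001110010
Gen 2 (rule 30): 11000111011001111
Gen 3 (rule 158): 10101110010111110
Gen 4 (rule 122): 01011011101100011
Gen 5 (rule 26): 10010010001010110
Gen 6 (rule 30): 11111111011010101
Gen 7 (rule 158): 11111110010010101
Gen 8 (rule 122): 10000011101101010
Gen 9 (rule 26): 01000110001000001

Answer: 01000110001000001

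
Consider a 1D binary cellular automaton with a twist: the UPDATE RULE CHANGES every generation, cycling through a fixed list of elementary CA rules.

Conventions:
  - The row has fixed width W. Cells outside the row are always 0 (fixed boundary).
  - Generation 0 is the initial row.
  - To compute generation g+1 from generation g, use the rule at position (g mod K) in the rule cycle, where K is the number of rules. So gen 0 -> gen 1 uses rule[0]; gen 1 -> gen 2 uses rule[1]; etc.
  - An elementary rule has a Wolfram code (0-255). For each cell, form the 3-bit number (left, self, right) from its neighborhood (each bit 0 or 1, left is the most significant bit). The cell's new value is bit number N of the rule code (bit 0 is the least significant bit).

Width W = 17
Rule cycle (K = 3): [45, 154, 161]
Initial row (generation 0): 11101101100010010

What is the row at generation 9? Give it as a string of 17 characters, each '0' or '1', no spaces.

Answer: 00100100011111000

Derivation:
Gen 0: 11101101100010010
Gen 1 (rule 45): 10011011001010010
Gen 2 (rule 154): 01110010110001101
Gen 3 (rule 161): 00100001000100010
Gen 4 (rule 45): 10101101010101010
Gen 5 (rule 154): 00001000000000001
Gen 6 (rule 161): 11100011111111100
Gen 7 (rule 45): 10001010000000001
Gen 8 (rule 154): 01010001000000010
Gen 9 (rule 161): 00100100011111000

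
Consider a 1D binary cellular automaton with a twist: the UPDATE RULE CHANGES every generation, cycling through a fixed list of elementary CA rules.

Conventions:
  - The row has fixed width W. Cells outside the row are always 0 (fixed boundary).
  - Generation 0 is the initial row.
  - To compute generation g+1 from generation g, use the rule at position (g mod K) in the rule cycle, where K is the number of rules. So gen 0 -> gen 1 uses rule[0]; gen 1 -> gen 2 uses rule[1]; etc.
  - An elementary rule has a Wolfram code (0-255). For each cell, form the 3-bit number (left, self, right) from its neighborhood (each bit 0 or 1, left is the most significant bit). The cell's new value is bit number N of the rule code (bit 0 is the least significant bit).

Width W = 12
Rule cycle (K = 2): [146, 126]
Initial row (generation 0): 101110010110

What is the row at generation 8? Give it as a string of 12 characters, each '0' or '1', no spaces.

Gen 0: 101110010110
Gen 1 (rule 146): 000101100001
Gen 2 (rule 126): 001111110011
Gen 3 (rule 146): 010111101100
Gen 4 (rule 126): 111100111110
Gen 5 (rule 146): 011011011101
Gen 6 (rule 126): 111111110111
Gen 7 (rule 146): 011111100010
Gen 8 (rule 126): 110000110111

Answer: 110000110111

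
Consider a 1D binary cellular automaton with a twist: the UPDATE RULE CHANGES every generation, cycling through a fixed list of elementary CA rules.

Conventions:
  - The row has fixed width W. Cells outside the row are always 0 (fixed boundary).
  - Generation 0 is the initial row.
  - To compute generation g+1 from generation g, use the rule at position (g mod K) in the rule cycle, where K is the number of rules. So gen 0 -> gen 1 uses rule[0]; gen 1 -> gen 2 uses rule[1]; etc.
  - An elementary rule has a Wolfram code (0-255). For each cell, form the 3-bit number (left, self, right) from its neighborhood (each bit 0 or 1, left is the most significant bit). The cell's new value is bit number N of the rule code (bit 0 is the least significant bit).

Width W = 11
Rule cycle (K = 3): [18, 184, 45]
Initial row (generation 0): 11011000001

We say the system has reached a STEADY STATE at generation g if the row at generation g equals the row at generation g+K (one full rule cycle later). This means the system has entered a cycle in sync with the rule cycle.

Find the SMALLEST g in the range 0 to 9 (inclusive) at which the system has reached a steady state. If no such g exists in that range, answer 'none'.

Answer: 4

Derivation:
Gen 0: 11011000001
Gen 1 (rule 18): 00000100010
Gen 2 (rule 184): 00000010001
Gen 3 (rule 45): 11111010101
Gen 4 (rule 18): 00000000000
Gen 5 (rule 184): 00000000000
Gen 6 (rule 45): 11111111111
Gen 7 (rule 18): 00000000000
Gen 8 (rule 184): 00000000000
Gen 9 (rule 45): 11111111111
Gen 10 (rule 18): 00000000000
Gen 11 (rule 184): 00000000000
Gen 12 (rule 45): 11111111111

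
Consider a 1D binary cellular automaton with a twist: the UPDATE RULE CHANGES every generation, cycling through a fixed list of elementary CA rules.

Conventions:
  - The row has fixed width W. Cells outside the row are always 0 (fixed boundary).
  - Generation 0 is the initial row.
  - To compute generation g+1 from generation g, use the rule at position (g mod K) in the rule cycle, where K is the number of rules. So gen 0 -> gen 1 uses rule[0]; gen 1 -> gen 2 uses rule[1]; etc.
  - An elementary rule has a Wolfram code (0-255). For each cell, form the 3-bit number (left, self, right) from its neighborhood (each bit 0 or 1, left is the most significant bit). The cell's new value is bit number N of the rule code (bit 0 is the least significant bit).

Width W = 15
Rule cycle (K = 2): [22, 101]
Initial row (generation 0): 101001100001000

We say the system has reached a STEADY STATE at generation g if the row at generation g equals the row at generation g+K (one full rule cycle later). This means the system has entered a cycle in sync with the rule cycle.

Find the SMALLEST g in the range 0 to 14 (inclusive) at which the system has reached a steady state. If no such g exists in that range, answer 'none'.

Answer: 9

Derivation:
Gen 0: 101001100001000
Gen 1 (rule 22): 101110010011100
Gen 2 (rule 101): 110010010000101
Gen 3 (rule 22): 001111111001101
Gen 4 (rule 101): 100000001000111
Gen 5 (rule 22): 110000011101000
Gen 6 (rule 101): 010111000111011
Gen 7 (rule 22): 110000101000000
Gen 8 (rule 101): 010110111011111
Gen 9 (rule 22): 110000000000000
Gen 10 (rule 101): 010111111111111
Gen 11 (rule 22): 110000000000000
Gen 12 (rule 101): 010111111111111
Gen 13 (rule 22): 110000000000000
Gen 14 (rule 101): 010111111111111
Gen 15 (rule 22): 110000000000000
Gen 16 (rule 101): 010111111111111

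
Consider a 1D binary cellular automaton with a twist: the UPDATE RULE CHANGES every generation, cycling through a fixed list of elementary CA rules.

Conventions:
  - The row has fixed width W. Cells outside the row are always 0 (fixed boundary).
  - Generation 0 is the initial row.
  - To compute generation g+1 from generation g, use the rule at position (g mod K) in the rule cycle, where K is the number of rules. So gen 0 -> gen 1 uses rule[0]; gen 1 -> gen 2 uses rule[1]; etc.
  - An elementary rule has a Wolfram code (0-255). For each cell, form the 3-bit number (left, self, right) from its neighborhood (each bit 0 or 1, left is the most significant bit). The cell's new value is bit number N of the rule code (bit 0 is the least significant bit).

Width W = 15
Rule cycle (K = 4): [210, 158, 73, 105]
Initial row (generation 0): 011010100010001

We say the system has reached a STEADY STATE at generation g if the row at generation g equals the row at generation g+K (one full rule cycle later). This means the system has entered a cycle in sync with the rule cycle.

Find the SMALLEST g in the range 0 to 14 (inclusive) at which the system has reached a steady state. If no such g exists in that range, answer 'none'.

Gen 0: 011010100010001
Gen 1 (rule 210): 101000010101010
Gen 2 (rule 158): 101100110101011
Gen 3 (rule 73): 001100110000011
Gen 4 (rule 105): 101100110111011
Gen 5 (rule 210): 000111010011001
Gen 6 (rule 158): 001110011110111
Gen 7 (rule 73): 101010010010101
Gen 8 (rule 105): 010100000001010
Gen 9 (rule 210): 100010000010001
Gen 10 (rule 158): 110111000111011
Gen 11 (rule 73): 110101010101011
Gen 12 (rule 105): 111010101010111
Gen 13 (rule 210): 011000000000011
Gen 14 (rule 158): 110100000000110
Gen 15 (rule 73): 110001111110110
Gen 16 (rule 105): 110101000011110
Gen 17 (rule 210): 010000100101111
Gen 18 (rule 158): 111001111101110

Answer: none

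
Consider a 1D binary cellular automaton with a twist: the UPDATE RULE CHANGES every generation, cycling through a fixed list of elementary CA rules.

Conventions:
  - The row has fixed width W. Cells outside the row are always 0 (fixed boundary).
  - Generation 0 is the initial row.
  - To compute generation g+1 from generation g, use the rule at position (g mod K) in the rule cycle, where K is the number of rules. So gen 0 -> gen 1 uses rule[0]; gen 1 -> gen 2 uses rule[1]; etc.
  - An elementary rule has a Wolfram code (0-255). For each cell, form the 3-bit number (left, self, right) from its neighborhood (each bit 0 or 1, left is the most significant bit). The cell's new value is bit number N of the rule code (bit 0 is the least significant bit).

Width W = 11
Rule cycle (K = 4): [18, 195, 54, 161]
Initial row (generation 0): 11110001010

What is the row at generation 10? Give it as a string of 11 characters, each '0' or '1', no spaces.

Gen 0: 11110001010
Gen 1 (rule 18): 00001010001
Gen 2 (rule 195): 11110000110
Gen 3 (rule 54): 00001001001
Gen 4 (rule 161): 11100000000
Gen 5 (rule 18): 00010000000
Gen 6 (rule 195): 11100111111
Gen 7 (rule 54): 00011000000
Gen 8 (rule 161): 11000011111
Gen 9 (rule 18): 00100100000
Gen 10 (rule 195): 11001001111

Answer: 11001001111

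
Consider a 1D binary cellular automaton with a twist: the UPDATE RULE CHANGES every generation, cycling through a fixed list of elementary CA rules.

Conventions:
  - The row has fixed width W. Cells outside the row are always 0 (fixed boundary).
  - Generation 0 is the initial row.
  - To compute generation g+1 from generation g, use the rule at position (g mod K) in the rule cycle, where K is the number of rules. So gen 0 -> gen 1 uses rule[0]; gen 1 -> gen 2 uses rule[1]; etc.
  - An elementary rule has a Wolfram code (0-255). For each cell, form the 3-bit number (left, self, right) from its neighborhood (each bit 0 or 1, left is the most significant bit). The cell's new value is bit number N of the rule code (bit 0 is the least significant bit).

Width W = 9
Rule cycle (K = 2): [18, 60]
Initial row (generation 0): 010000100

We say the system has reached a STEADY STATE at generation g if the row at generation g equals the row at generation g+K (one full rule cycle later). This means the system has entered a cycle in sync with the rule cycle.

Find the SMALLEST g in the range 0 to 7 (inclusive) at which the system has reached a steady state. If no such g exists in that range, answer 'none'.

Gen 0: 010000100
Gen 1 (rule 18): 101001010
Gen 2 (rule 60): 111101111
Gen 3 (rule 18): 000000000
Gen 4 (rule 60): 000000000
Gen 5 (rule 18): 000000000
Gen 6 (rule 60): 000000000
Gen 7 (rule 18): 000000000
Gen 8 (rule 60): 000000000
Gen 9 (rule 18): 000000000

Answer: 3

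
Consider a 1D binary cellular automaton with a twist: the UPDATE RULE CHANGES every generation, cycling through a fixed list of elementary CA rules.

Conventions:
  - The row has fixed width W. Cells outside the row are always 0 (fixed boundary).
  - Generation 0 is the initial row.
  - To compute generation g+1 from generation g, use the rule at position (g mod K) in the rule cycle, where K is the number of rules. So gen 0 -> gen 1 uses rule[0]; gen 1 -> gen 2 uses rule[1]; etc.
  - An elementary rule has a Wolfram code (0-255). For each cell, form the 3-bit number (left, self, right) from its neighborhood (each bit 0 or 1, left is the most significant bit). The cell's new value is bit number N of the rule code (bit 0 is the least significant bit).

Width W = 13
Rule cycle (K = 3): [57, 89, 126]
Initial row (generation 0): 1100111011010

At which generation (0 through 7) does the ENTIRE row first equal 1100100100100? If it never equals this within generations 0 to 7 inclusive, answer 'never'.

Answer: never

Derivation:
Gen 0: 1100111011010
Gen 1 (rule 57): 1010100110101
Gen 2 (rule 89): 0000010110000
Gen 3 (rule 126): 0000111111000
Gen 4 (rule 57): 1110100000111
Gen 5 (rule 89): 1010011110101
Gen 6 (rule 126): 1111110011111
Gen 7 (rule 57): 1000001010000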